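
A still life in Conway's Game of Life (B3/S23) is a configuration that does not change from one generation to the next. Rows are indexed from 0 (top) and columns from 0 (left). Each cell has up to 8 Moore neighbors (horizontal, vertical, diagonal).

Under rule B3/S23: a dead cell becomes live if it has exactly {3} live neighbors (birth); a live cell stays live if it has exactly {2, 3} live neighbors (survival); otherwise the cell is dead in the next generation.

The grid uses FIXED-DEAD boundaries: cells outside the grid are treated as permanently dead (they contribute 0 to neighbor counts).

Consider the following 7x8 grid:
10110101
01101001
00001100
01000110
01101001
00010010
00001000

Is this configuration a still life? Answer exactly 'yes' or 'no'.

Answer: no

Derivation:
Compute generation 1 and compare to generation 0 (given above):
Generation 1:
00111010
01100000
01111000
01110010
01111001
00111100
00000000
Cell (0,0) differs: gen0=1 vs gen1=0 -> NOT a still life.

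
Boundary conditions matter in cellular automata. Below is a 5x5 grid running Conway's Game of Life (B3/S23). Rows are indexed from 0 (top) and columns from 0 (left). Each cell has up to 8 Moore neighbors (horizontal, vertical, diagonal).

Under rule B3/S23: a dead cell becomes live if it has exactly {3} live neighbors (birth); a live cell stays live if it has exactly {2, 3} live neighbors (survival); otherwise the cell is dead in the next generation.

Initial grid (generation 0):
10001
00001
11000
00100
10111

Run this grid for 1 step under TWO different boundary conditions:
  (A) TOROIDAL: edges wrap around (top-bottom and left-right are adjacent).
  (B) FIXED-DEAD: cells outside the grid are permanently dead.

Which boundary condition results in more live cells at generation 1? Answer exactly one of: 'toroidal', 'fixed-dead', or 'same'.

Answer: same

Derivation:
Under TOROIDAL boundary, generation 1:
01000
01001
11000
00100
10100
Population = 8

Under FIXED-DEAD boundary, generation 1:
00000
11000
01000
10100
01110
Population = 8

Comparison: toroidal=8, fixed-dead=8 -> same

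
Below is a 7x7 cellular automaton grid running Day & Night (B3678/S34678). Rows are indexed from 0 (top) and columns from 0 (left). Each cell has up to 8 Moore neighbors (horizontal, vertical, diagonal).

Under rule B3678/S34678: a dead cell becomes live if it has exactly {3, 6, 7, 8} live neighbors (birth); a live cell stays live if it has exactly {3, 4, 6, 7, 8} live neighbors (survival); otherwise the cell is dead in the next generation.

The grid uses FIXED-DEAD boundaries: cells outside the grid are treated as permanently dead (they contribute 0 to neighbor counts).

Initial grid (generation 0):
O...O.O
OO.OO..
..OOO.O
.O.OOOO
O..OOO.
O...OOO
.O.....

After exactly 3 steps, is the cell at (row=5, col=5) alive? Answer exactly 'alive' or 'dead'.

Simulating step by step:
Generation 0 (given above): 25 live cells
Generation 1: 23 live cells
.O.O.O.
.O..O..
O..OOO.
...OOOO
.OOOOO.
.O.OOO.
.....O.
Generation 2: 19 live cells
..O.O..
O......
..OOO.O
.O.OOOO
...OOO.
...OOOO
.......
Generation 3: 18 live cells
.......
.OO.OO.
.OOOO..
...OOOO
....OO.
...O.O.
....OO.

Cell (5,5) at generation 3: 1 -> alive

Answer: alive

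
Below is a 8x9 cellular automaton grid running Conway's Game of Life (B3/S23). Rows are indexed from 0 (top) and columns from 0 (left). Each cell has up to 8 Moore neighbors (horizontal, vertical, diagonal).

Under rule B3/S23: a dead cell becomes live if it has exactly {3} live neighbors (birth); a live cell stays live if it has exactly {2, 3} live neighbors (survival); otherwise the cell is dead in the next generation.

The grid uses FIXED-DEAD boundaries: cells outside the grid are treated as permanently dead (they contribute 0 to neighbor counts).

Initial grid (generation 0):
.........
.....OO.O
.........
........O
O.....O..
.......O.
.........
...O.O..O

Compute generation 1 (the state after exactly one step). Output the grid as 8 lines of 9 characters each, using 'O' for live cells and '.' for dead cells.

Simulating step by step:
Generation 0 (given above): 10 live cells
Generation 1: 2 live cells
(generation 1 grid is the final answer)

Answer: .........
.........
.......O.
.........
.......O.
.........
.........
.........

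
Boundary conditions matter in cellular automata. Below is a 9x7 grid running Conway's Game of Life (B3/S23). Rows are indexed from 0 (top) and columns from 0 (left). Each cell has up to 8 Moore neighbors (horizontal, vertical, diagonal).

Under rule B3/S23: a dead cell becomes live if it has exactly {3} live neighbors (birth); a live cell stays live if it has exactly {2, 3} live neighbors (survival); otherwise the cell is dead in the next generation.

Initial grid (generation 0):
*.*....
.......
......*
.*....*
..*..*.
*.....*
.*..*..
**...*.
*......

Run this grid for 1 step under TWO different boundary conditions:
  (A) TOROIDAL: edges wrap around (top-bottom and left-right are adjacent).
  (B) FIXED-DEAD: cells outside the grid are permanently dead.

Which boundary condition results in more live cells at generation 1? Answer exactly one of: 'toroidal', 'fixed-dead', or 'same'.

Answer: toroidal

Derivation:
Under TOROIDAL boundary, generation 1:
.*.....
.......
*......
*....**
.*...*.
**...**
.*...*.
**....*
*......
Population = 17

Under FIXED-DEAD boundary, generation 1:
.......
.......
.......
.....**
.*...**
.*...*.
.*...*.
**.....
**.....
Population = 13

Comparison: toroidal=17, fixed-dead=13 -> toroidal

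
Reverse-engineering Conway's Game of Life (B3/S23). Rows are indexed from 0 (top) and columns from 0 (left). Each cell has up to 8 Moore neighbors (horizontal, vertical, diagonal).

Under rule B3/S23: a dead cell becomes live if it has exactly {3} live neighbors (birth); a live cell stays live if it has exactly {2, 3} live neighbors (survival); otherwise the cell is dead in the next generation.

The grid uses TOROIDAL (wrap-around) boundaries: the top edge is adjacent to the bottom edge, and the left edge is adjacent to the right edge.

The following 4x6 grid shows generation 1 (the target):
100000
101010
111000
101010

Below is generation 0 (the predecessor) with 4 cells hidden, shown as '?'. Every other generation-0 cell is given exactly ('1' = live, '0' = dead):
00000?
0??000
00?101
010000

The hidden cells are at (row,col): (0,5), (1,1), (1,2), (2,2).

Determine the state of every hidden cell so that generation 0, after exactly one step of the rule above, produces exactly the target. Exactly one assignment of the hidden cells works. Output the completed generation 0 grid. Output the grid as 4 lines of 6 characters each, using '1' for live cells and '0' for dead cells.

Answer: 000001
010000
001101
010000

Derivation:
Hidden generation-0 cells (in order): (0,5), (1,1), (1,2), (2,2).
A hidden cell only influences target cells in its own 3x3 neighborhood. Try each of the 2^4 = 16 assignments, step the completed generation 0 forward once under B3/S23, and compare with the target:
  (0,5)=0 (1,1)=0 (1,2)=0 (2,2)=0 -> step gives (0,0)='0' but target has '1' -> reject
  (0,5)=0 (1,1)=0 (1,2)=0 (2,2)=1 -> step gives (0,0)='0' but target has '1' -> reject
  (0,5)=0 (1,1)=0 (1,2)=1 (2,2)=0 -> step gives (0,0)='0' but target has '1' -> reject
  (0,5)=0 (1,1)=0 (1,2)=1 (2,2)=1 -> step gives (0,0)='0' but target has '1' -> reject
  (0,5)=0 (1,1)=1 (1,2)=0 (2,2)=0 -> step gives (0,0)='0' but target has '1' -> reject
  (0,5)=0 (1,1)=1 (1,2)=0 (2,2)=1 -> step gives (0,0)='0' but target has '1' -> reject
  (0,5)=0 (1,1)=1 (1,2)=1 (2,2)=0 -> step gives (0,0)='0' but target has '1' -> reject
  (0,5)=0 (1,1)=1 (1,2)=1 (2,2)=1 -> step gives (0,0)='0' but target has '1' -> reject
  (0,5)=1 (1,1)=0 (1,2)=0 (2,2)=0 -> step gives (0,0)='0' but target has '1' -> reject
  (0,5)=1 (1,1)=0 (1,2)=0 (2,2)=1 -> step gives (0,0)='0' but target has '1' -> reject
  (0,5)=1 (1,1)=0 (1,2)=1 (2,2)=0 -> step gives (0,0)='0' but target has '1' -> reject
  (0,5)=1 (1,1)=0 (1,2)=1 (2,2)=1 -> step gives (0,0)='0' but target has '1' -> reject
  (0,5)=1 (1,1)=1 (1,2)=0 (2,2)=0 -> step gives (1,2)='0' but target has '1' -> reject
  (0,5)=1 (1,1)=1 (1,2)=0 (2,2)=1 -> step reproduces the target at every cell -> ACCEPT
  (0,5)=1 (1,1)=1 (1,2)=1 (2,2)=0 -> step gives (0,1)='1' but target has '0' -> reject
  (0,5)=1 (1,1)=1 (1,2)=1 (2,2)=1 -> step gives (0,1)='1' but target has '0' -> reject
Unique solution: (0,5)=live, (1,1)=live, (1,2)=dead, (2,2)=live.
Check: live-neighbor counts of every cell in the completed generation 0:
322010
313232
333120
313232
Applying B3/S23 to generation 0 with these counts gives:
100000
101010
111000
101010
which matches the target exactly.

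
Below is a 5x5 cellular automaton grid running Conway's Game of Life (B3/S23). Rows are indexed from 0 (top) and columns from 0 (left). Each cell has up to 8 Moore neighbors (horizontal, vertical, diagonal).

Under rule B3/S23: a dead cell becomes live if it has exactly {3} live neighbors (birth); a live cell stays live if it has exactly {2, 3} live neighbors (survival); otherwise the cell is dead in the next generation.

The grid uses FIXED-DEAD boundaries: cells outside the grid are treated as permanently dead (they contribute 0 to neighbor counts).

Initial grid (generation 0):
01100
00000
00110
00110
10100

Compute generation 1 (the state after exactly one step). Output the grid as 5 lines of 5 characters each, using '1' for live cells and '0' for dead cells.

Simulating step by step:
Generation 0 (given above): 8 live cells
Generation 1: 7 live cells
(generation 1 grid is the final answer)

Answer: 00000
01010
00110
00000
01110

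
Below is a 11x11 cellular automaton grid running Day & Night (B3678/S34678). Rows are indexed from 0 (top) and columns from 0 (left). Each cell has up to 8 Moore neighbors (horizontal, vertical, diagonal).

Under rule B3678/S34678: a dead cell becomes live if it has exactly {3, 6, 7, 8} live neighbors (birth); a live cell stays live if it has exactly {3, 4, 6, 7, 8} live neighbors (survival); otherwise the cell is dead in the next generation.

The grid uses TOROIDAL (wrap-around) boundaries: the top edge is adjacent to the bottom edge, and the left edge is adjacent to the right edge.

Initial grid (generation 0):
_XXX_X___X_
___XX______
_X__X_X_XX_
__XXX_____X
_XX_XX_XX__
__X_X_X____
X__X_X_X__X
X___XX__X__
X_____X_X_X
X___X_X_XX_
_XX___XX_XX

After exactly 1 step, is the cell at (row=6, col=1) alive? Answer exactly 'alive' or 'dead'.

Answer: alive

Derivation:
Simulating step by step:
Generation 0 (given above): 49 live cells
Generation 1: 52 live cells
XX_X__X_X_X
_X_XX___XX_
___XX______
X_X_X_X____
_XXXXXX____
X_X_X_X_X__
_X_X_X_____
XX__XX_____
XX__X___X_X
X_____XXX_X
_XX_X_XX_XX

Cell (6,1) at generation 1: 1 -> alive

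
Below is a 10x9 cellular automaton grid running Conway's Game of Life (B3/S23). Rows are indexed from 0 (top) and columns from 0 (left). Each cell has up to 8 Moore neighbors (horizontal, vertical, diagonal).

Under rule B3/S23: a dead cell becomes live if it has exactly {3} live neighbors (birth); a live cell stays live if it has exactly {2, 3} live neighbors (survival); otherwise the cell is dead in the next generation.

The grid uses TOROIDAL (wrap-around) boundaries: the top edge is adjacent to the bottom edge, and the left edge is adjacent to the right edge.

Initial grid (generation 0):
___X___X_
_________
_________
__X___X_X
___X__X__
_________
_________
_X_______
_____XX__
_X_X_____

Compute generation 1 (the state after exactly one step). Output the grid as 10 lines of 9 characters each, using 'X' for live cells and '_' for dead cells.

Simulating step by step:
Generation 0 (given above): 12 live cells
Generation 1: 7 live cells
(generation 1 grid is the final answer)

Answer: __X______
_________
_________
_______X_
_______X_
_________
_________
_________
__X______
__X_X_X__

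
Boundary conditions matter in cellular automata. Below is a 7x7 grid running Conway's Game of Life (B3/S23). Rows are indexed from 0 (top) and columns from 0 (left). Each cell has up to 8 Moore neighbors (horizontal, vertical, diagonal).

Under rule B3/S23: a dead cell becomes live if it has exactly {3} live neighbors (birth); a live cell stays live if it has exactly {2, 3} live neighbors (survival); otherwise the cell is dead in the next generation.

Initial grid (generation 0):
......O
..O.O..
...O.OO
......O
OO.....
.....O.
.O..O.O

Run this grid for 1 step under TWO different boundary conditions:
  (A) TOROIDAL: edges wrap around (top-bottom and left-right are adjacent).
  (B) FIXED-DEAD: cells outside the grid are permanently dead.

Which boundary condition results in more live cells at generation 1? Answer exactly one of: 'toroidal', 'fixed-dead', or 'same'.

Under TOROIDAL boundary, generation 1:
O..O...
...OO.O
...OOOO
.....OO
O.....O
.O...OO
O.....O
Population = 18

Under FIXED-DEAD boundary, generation 1:
.......
...OO.O
...OOOO
.....OO
.......
OO...O.
.....O.
Population = 13

Comparison: toroidal=18, fixed-dead=13 -> toroidal

Answer: toroidal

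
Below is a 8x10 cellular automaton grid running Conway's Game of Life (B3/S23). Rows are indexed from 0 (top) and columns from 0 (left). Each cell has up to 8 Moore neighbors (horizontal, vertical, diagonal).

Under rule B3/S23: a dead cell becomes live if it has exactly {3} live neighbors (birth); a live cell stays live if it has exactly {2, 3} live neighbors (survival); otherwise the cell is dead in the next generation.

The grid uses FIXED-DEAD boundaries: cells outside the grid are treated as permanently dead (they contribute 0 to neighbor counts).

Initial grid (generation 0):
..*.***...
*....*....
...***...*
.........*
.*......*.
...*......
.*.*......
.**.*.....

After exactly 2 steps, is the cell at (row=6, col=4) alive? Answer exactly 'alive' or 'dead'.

Simulating step by step:
Generation 0 (given above): 19 live cells
Generation 1: 14 live cells
....***...
..........
....**....
....*...**
..........
..........
.*.**.....
.***......
Generation 2: 12 live cells
.....*....
......*...
....**....
....**....
..........
..........
.*.**.....
.*.**.....

Cell (6,4) at generation 2: 1 -> alive

Answer: alive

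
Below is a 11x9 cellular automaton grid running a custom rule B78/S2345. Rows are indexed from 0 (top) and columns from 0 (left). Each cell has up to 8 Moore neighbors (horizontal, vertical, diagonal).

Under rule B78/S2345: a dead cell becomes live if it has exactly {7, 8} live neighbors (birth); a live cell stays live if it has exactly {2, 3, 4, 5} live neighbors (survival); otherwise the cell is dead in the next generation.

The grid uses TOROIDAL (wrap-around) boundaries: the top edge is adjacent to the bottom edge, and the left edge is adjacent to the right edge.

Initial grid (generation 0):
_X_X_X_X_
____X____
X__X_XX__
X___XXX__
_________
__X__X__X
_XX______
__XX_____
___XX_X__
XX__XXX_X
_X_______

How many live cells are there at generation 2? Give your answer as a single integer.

Answer: 21

Derivation:
Simulating step by step:
Generation 0 (given above): 30 live cells
Generation 1: 21 live cells
_________
____X____
___X_XX__
____XXX__
_________
__X______
_XX______
__XX_____
___XX_X__
XX__XXX__
_X_______
Generation 2: 21 live cells
_________
____X____
___X_XX__
____XXX__
_________
__X______
_XX______
__XX_____
___XX_X__
XX__XXX__
_X_______
Population at generation 2: 21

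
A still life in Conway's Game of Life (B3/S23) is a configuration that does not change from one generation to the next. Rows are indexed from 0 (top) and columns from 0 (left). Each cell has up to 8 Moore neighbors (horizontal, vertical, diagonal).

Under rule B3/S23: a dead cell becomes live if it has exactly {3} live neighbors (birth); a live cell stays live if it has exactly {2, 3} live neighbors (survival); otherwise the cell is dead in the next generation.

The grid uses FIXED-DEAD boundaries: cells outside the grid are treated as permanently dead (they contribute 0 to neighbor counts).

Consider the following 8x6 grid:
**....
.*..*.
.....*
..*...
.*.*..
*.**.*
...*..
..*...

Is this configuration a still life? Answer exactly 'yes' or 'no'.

Answer: no

Derivation:
Compute generation 1 and compare to generation 0 (given above):
Generation 1:
**....
**....
......
..*...
.*.**.
.*.*..
.*.**.
......
Cell (1,0) differs: gen0=0 vs gen1=1 -> NOT a still life.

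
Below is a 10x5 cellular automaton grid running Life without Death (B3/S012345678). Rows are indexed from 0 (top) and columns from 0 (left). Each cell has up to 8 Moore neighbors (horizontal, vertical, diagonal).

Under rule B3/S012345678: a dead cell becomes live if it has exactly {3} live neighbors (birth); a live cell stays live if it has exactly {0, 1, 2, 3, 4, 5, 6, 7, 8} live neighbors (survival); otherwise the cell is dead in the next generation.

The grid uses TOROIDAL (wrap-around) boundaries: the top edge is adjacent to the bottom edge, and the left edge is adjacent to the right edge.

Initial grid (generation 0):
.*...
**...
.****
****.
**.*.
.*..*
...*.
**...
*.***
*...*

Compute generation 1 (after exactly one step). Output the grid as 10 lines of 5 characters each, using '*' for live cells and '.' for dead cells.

Answer: .*..*
**.**
.****
****.
**.*.
.*.**
.****
**...
*.***
*.*.*

Derivation:
Simulating step by step:
Generation 0 (given above): 25 live cells
Generation 1: 33 live cells
(generation 1 grid is the final answer)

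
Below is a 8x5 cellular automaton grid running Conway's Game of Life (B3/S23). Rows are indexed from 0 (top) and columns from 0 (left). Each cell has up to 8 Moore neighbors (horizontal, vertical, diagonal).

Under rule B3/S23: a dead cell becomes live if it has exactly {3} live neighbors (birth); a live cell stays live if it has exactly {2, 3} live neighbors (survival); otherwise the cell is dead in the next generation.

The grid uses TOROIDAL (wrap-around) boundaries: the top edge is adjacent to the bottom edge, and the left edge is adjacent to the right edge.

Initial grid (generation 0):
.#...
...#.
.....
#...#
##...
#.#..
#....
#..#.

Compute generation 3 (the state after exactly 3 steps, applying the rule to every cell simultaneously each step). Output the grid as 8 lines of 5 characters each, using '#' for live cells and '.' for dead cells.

Simulating step by step:
Generation 0 (given above): 11 live cells
Generation 1: 12 live cells
..#.#
.....
....#
##..#
.....
#...#
#....
##..#
Generation 2: 13 live cells
.#.##
...#.
....#
#...#
.#...
#...#
.....
.#.##
Generation 3: 13 live cells
(generation 3 grid is the final answer)

Answer: .....
#.##.
#..##
#...#
.#...
#....
...#.
...##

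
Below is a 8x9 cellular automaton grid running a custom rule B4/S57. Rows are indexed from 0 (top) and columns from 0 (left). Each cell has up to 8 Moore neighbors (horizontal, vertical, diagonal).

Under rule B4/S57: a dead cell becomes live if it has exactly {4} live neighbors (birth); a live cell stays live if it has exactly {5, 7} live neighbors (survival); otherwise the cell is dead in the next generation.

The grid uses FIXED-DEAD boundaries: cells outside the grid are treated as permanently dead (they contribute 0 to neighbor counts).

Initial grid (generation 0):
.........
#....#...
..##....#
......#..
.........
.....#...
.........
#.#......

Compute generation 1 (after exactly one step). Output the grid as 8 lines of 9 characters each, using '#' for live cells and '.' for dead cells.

Simulating step by step:
Generation 0 (given above): 9 live cells
Generation 1: 0 live cells
(generation 1 grid is the final answer)

Answer: .........
.........
.........
.........
.........
.........
.........
.........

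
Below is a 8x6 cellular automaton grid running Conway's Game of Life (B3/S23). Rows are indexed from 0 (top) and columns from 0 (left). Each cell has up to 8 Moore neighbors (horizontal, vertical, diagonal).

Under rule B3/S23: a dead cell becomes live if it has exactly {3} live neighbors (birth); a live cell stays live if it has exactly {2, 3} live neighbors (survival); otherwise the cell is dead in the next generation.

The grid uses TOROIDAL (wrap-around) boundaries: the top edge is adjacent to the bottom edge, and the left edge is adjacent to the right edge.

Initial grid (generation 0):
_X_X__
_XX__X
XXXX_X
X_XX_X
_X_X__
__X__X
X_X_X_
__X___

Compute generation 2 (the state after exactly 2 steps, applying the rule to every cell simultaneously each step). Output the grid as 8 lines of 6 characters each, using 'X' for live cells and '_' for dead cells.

Answer: XXX___
X_____
______
X___X_
_XXX__
__X___
X_X_XX
X_XX__

Derivation:
Simulating step by step:
Generation 0 (given above): 22 live cells
Generation 1: 15 live cells
XX_X__
_____X
______
_____X
_X_X_X
X_X_XX
__X__X
__X___
Generation 2: 17 live cells
(generation 2 grid is the final answer)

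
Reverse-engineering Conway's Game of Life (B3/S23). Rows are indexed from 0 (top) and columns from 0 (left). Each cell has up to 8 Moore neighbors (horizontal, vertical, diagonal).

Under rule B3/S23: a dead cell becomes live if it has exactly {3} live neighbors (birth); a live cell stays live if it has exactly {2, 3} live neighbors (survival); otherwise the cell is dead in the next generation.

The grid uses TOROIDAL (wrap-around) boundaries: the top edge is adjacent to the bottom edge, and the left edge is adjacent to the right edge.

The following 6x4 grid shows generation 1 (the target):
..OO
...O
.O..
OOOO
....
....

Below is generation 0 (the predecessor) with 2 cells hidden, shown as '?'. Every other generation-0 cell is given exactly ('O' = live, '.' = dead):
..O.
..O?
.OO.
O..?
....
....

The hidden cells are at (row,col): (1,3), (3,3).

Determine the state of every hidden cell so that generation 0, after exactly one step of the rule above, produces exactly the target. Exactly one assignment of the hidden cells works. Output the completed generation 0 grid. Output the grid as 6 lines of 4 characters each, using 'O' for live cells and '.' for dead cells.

Answer: ..O.
..OO
.OO.
O..O
....
....

Derivation:
Hidden generation-0 cells (in order): (1,3), (3,3).
A hidden cell only influences target cells in its own 3x3 neighborhood. Try each of the 2^2 = 4 assignments, step the completed generation 0 forward once under B3/S23, and compare with the target:
  (1,3)=. (3,3)=. -> step gives (0,2)='.' but target has 'O' -> reject
  (1,3)=. (3,3)=O -> step gives (0,2)='.' but target has 'O' -> reject
  (1,3)=O (3,3)=. -> step gives (2,0)='O' but target has '.' -> reject
  (1,3)=O (3,3)=O -> step reproduces the target at every cell -> ACCEPT
Unique solution: (1,3)=live, (3,3)=live.
Check: live-neighbor counts of every cell in the completed generation 0:
1223
2443
4345
2332
2112
0111
Applying B3/S23 to generation 0 with these counts gives:
..OO
...O
.O..
OOOO
....
....
which matches the target exactly.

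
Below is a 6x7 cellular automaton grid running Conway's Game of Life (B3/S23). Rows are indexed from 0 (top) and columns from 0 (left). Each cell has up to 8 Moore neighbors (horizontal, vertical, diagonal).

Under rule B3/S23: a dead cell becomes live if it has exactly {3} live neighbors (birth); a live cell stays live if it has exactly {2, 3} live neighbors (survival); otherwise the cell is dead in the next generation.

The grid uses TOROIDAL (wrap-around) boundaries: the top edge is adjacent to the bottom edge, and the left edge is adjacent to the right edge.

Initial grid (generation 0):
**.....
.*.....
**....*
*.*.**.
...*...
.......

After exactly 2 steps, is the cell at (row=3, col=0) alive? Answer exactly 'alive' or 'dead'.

Answer: dead

Derivation:
Simulating step by step:
Generation 0 (given above): 11 live cells
Generation 1: 14 live cells
**.....
..*...*
..*..**
*.****.
...**..
.......
Generation 2: 11 live cells
**.....
..*..**
*.*....
.**....
..*..*.
.......

Cell (3,0) at generation 2: 0 -> dead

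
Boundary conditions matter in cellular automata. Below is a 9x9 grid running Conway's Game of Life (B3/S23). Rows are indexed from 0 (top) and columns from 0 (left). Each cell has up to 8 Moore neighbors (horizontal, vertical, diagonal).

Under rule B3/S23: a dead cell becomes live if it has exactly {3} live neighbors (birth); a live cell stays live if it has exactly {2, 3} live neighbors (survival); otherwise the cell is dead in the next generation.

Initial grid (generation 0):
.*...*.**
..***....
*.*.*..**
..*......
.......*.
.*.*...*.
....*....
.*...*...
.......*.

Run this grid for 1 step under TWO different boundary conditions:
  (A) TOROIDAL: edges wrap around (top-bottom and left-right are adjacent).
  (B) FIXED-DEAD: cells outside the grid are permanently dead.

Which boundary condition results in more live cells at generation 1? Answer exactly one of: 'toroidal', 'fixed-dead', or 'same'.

Under TOROIDAL boundary, generation 1:
..***.***
..*.***..
..*.*...*
.*.*...*.
..*......
.........
..*.*....
.........
*......**
Population = 22

Under FIXED-DEAD boundary, generation 1:
..***....
..*.***..
..*.*....
.*.*...**
..*......
.........
..*.*....
.........
.........
Population = 16

Comparison: toroidal=22, fixed-dead=16 -> toroidal

Answer: toroidal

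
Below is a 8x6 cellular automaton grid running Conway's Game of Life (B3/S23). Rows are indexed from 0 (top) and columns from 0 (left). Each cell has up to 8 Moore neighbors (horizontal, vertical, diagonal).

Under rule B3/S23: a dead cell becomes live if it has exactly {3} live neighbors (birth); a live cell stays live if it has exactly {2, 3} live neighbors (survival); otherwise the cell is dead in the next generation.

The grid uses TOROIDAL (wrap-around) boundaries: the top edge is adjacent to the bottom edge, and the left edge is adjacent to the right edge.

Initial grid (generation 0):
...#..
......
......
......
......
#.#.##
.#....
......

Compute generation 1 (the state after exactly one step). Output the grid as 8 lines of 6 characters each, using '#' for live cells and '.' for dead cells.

Answer: ......
......
......
......
.....#
##...#
##...#
......

Derivation:
Simulating step by step:
Generation 0 (given above): 6 live cells
Generation 1: 7 live cells
(generation 1 grid is the final answer)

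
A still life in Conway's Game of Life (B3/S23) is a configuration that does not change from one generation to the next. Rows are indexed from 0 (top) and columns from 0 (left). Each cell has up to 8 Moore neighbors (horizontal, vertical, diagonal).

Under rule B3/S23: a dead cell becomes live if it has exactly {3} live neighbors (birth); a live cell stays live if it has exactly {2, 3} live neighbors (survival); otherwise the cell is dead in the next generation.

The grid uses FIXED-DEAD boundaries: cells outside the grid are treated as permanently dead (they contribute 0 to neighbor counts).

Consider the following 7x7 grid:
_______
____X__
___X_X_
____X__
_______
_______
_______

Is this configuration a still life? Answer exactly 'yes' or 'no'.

Compute generation 1 and compare to generation 0 (given above):
Generation 1:
_______
____X__
___X_X_
____X__
_______
_______
_______
The grids are IDENTICAL -> still life.

Answer: yes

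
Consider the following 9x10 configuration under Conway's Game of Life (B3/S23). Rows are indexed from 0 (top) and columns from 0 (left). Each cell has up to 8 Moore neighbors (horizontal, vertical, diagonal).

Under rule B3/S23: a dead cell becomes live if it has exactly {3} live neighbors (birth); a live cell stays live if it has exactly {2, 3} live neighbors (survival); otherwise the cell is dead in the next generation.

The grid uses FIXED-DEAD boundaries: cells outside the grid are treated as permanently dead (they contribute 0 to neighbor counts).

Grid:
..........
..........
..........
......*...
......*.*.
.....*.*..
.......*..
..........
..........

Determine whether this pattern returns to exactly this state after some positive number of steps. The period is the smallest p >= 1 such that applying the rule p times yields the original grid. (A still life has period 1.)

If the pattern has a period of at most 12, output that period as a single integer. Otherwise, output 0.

Answer: 2

Derivation:
Simulating and comparing each generation to the original:
Gen 0 (original, given above): 6 live cells
Gen 1: 6 live cells, differs from original
Gen 2: 6 live cells, MATCHES original -> period = 2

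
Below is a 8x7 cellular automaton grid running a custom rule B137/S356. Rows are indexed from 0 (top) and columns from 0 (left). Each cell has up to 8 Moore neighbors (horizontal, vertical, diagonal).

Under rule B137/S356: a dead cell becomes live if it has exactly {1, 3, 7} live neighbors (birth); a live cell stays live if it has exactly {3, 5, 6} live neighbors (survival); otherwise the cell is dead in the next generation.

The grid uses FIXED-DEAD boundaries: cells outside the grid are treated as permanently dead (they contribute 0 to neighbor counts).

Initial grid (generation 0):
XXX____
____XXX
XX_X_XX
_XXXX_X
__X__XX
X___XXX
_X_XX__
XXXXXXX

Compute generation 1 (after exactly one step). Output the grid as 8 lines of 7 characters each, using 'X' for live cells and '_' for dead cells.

Simulating step by step:
Generation 0 (given above): 33 live cells
Generation 1: 19 live cells
(generation 1 grid is the final answer)

Answer: _____X_
___XX_X
_X___X_
X_X____
__X__X_
_XX__XX
___XXX_
_X___X_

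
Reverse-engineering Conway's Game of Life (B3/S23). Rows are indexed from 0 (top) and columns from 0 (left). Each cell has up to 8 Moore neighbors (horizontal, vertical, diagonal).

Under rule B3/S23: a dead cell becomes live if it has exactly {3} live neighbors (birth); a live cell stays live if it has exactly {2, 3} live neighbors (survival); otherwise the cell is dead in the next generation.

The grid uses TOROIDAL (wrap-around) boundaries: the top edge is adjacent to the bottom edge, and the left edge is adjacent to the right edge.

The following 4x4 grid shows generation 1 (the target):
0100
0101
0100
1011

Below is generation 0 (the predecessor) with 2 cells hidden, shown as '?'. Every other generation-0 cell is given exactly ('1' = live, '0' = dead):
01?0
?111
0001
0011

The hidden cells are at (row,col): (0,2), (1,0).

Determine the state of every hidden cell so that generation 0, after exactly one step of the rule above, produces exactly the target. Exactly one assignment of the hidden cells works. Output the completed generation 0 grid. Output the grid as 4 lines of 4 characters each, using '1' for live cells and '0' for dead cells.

Hidden generation-0 cells (in order): (0,2), (1,0).
A hidden cell only influences target cells in its own 3x3 neighborhood. Try each of the 2^2 = 4 assignments, step the completed generation 0 forward once under B3/S23, and compare with the target:
  (0,2)=0 (1,0)=0 -> step reproduces the target at every cell -> ACCEPT
  (0,2)=0 (1,0)=1 -> step gives (0,1)='0' but target has '1' -> reject
  (0,2)=1 (1,0)=0 -> step gives (0,1)='0' but target has '1' -> reject
  (0,2)=1 (1,0)=1 -> step gives (0,1)='0' but target has '1' -> reject
Unique solution: (0,2)=dead, (1,0)=dead.
Check: live-neighbor counts of every cell in the completed generation 0:
4364
4242
4364
3232
Applying B3/S23 to generation 0 with these counts gives:
0100
0101
0100
1011
which matches the target exactly.

Answer: 0100
0111
0001
0011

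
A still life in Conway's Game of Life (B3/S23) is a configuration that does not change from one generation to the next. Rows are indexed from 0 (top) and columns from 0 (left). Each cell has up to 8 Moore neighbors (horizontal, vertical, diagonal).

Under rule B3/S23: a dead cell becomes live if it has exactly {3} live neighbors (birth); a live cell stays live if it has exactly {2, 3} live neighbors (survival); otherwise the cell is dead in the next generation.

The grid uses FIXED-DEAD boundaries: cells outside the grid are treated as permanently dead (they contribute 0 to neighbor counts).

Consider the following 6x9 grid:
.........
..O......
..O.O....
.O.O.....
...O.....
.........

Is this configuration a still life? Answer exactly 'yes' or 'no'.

Compute generation 1 and compare to generation 0 (given above):
Generation 1:
.........
...O.....
.OO......
...OO....
..O......
.........
Cell (1,2) differs: gen0=1 vs gen1=0 -> NOT a still life.

Answer: no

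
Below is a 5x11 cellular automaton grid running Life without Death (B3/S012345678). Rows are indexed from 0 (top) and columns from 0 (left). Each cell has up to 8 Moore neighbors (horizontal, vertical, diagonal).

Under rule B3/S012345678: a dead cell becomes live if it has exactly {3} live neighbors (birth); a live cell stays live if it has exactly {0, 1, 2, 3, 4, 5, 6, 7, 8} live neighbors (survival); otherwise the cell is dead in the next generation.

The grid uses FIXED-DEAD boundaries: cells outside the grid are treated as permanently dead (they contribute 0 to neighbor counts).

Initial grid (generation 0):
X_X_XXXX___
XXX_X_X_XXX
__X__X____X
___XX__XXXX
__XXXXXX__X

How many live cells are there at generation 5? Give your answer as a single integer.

Simulating step by step:
Generation 0 (given above): 30 live cells
Generation 1: 33 live cells
X_X_XXXXXX_
XXX_X_X_XXX
__X__XX___X
___XX__XXXX
__XXXXXX__X
Generation 2: 34 live cells
X_X_XXXXXXX
XXX_X_X_XXX
__X__XX___X
___XX__XXXX
__XXXXXX__X
Generation 3: 34 live cells
X_X_XXXXXXX
XXX_X_X_XXX
__X__XX___X
___XX__XXXX
__XXXXXX__X
Generation 4: 34 live cells
X_X_XXXXXXX
XXX_X_X_XXX
__X__XX___X
___XX__XXXX
__XXXXXX__X
Generation 5: 34 live cells
X_X_XXXXXXX
XXX_X_X_XXX
__X__XX___X
___XX__XXXX
__XXXXXX__X
Population at generation 5: 34

Answer: 34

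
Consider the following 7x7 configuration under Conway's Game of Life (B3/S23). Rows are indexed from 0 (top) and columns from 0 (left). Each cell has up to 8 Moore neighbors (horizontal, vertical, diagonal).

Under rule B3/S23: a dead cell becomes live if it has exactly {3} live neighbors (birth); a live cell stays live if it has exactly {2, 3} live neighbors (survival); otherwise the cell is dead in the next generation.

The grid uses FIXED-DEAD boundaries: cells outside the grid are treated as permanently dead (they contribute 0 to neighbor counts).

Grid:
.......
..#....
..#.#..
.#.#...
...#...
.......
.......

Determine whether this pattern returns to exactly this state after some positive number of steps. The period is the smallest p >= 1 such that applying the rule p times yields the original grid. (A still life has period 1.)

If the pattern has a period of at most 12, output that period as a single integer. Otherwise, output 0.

Simulating and comparing each generation to the original:
Gen 0 (original, given above): 6 live cells
Gen 1: 6 live cells, differs from original
Gen 2: 6 live cells, MATCHES original -> period = 2

Answer: 2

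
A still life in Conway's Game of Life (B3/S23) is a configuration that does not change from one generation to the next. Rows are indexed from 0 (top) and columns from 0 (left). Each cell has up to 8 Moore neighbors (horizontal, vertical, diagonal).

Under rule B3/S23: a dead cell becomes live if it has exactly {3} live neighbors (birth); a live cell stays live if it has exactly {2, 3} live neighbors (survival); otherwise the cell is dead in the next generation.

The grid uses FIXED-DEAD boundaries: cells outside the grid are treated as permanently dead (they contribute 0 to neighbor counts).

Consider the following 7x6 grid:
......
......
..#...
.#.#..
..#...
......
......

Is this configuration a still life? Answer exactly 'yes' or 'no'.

Answer: yes

Derivation:
Compute generation 1 and compare to generation 0 (given above):
Generation 1:
......
......
..#...
.#.#..
..#...
......
......
The grids are IDENTICAL -> still life.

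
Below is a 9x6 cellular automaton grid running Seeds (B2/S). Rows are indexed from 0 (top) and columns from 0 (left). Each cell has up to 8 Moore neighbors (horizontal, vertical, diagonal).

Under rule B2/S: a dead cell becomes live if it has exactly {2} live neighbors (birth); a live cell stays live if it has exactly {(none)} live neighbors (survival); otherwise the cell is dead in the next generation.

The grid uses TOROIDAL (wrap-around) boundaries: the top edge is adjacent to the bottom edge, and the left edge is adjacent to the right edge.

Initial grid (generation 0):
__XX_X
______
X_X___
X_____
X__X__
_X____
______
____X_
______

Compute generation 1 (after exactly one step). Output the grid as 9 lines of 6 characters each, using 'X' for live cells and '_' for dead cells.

Answer: ____X_
X___XX
_____X
__XX__
__X__X
X_X___
______
______
__X__X

Derivation:
Simulating step by step:
Generation 0 (given above): 10 live cells
Generation 1: 13 live cells
(generation 1 grid is the final answer)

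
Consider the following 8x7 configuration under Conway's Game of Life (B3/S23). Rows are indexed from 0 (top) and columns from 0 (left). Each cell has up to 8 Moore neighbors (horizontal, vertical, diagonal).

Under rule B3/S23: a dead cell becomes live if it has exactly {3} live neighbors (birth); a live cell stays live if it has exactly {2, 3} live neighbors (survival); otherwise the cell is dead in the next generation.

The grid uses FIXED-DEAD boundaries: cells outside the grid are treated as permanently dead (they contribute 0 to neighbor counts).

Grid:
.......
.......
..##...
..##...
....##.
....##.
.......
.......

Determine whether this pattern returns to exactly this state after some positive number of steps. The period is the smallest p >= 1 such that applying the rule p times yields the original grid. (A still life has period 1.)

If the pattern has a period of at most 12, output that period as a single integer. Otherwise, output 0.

Answer: 2

Derivation:
Simulating and comparing each generation to the original:
Gen 0 (original, given above): 8 live cells
Gen 1: 6 live cells, differs from original
Gen 2: 8 live cells, MATCHES original -> period = 2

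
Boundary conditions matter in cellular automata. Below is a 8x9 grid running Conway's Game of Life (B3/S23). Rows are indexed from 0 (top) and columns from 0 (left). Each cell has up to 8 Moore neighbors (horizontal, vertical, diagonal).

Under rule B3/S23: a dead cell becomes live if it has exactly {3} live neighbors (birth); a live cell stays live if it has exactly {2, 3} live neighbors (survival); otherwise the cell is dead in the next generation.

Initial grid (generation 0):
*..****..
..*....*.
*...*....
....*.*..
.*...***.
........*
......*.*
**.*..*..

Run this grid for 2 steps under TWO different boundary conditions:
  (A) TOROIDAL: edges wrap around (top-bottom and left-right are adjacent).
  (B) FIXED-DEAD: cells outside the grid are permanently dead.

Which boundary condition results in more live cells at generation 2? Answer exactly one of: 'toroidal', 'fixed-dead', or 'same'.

Answer: toroidal

Derivation:
Under TOROIDAL boundary, generation 2:
...**....
..**....*
....**...
....*..*.
....*....
*....*..*
..*......
.***..*..
Population = 18

Under FIXED-DEAD boundary, generation 2:
....***..
..**..*..
....**.*.
....*..*.
....*...*
.....*.*.
.........
.........
Population = 15

Comparison: toroidal=18, fixed-dead=15 -> toroidal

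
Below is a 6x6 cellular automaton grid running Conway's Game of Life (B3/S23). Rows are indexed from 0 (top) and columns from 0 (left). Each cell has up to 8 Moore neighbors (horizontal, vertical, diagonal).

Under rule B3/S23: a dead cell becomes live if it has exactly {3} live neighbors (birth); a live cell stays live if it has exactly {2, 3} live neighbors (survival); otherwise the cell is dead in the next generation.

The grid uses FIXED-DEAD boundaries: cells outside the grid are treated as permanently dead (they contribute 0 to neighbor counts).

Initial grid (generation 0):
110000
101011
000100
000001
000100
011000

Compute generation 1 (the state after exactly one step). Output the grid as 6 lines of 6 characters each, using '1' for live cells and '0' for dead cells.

Answer: 110000
101110
000101
000010
001000
001000

Derivation:
Simulating step by step:
Generation 0 (given above): 11 live cells
Generation 1: 11 live cells
(generation 1 grid is the final answer)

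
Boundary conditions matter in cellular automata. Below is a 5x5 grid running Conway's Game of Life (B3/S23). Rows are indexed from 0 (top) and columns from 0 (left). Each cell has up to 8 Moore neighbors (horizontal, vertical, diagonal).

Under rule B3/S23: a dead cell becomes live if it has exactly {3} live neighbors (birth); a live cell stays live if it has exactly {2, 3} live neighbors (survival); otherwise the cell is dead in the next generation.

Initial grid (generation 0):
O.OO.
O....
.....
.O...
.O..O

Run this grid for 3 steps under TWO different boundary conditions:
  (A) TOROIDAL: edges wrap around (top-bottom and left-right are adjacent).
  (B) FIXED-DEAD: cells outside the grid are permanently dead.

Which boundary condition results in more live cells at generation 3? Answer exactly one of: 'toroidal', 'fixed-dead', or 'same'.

Answer: toroidal

Derivation:
Under TOROIDAL boundary, generation 3:
.....
OOOOO
..O..
OO..O
O...O
Population = 11

Under FIXED-DEAD boundary, generation 3:
.....
.....
.....
.....
.....
Population = 0

Comparison: toroidal=11, fixed-dead=0 -> toroidal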